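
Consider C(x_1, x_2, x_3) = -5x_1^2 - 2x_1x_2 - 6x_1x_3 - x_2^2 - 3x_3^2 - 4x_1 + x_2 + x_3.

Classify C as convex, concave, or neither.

C is quadratic, so its Hessian is the constant matrix H = [[-10, -2, -6], [-2, -2, 0], [-6, 0, -6]].
Leading principal minors: -10, 16, -24.
Signs alternate −, +, − ⇒ H ≺ 0 ⇒ concave.

concave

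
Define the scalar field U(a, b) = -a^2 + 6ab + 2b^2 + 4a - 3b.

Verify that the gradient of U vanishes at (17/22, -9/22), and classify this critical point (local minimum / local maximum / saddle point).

∇U = (-2a + 6b + 4, 6a + 4b - 3); substituting (17/22, -9/22) gives ∇U = (0, 0), so (17/22, -9/22) is indeed a critical point.
The Hessian of U is constant: H = [[-2, 6], [6, 4]].
det(H) = (-2)·4 − 6² = -44.
Since det(H) < 0, H is indefinite and the critical point is a saddle point.

saddle point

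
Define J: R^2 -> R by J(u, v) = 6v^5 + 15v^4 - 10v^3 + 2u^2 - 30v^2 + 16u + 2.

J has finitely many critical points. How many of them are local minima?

J separates as a function of u plus a function of v, so ∇J=0 decouples.
∂J/∂u = 4(u + 4) = 0 at u ∈ {-4}; ∂J/∂v = 30v(v - 1)(v + 1)(v + 2) = 0 at v ∈ {-2, -1, 0, 1}.
The Hessian is diagonal: diag(J_uu, J_vv). Second derivatives: J_uu(-4)=4; J_vv(-2)=-180, J_vv(-1)=60, J_vv(0)=-60, J_vv(1)=180.
Local minima occur where both diagonal entries positive: (-4, -1), (-4, 1). Count: 2.

2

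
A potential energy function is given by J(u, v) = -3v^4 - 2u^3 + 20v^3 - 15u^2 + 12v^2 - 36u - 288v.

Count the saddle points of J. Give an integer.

J separates as a function of u plus a function of v, so ∇J=0 decouples.
∂J/∂u = -6(u + 2)(u + 3) = 0 at u ∈ {-3, -2}; ∂J/∂v = -12(v - 4)(v - 3)(v + 2) = 0 at v ∈ {-2, 3, 4}.
The Hessian is diagonal: diag(J_uu, J_vv). Second derivatives: J_uu(-3)=6, J_uu(-2)=-6; J_vv(-2)=-360, J_vv(3)=60, J_vv(4)=-72.
Saddle points occur where the two diagonal entries have opposite signs: (-3, -2), (-3, 4), (-2, 3). Count: 3.

3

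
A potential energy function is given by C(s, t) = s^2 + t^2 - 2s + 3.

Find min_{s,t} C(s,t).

C(s,t) separates as P(s) + Q(t) + 3, so its minimum is min P + min Q + 3.
P'(s) = 2s - 2 vanishes at s ∈ {1}; Q'(t) = 2t vanishes at t ∈ {0}.
Local minima of P (where P''>0): P(1)=-1. Local minima of Q: Q(0)=0.
So the global minimum of C is P(1) + Q(0) + 3 = -1 + 0 + 3 = 2, attained at (1, 0).

2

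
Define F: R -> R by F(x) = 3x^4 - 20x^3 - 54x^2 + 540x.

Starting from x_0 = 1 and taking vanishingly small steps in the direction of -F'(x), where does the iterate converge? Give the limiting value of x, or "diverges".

-3

F'(x) = 12(x - 5)(x - 3)(x + 3), so F'(1) = 384.
Gradient descent moves in the -F' direction, i.e. x is decreasing.
The nearest critical point in that direction is x = -3, where F'' = 576 > 0 (a local minimum). The iterate converges there.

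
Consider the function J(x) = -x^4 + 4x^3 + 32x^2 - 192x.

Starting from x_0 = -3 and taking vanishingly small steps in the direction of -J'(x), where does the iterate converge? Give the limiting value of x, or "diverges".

3

J'(x) = -4(x - 4)(x - 3)(x + 4), so J'(-3) = -168.
Gradient descent moves in the -J' direction, i.e. x is increasing.
The nearest critical point in that direction is x = 3, where J'' = 28 > 0 (a local minimum). The iterate converges there.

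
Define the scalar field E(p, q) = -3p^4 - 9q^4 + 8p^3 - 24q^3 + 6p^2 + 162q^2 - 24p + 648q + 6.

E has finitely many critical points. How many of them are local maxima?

E separates as a function of p plus a function of q, so ∇E=0 decouples.
∂E/∂p = -12(p - 2)(p - 1)(p + 1) = 0 at p ∈ {-1, 1, 2}; ∂E/∂q = -36(q - 3)(q + 2)(q + 3) = 0 at q ∈ {-3, -2, 3}.
The Hessian is diagonal: diag(E_pp, E_qq). Second derivatives: E_pp(-1)=-72, E_pp(1)=24, E_pp(2)=-36; E_qq(-3)=-216, E_qq(-2)=180, E_qq(3)=-1080.
Local maxima occur where both diagonal entries negative: (-1, -3), (-1, 3), (2, -3), (2, 3). Count: 4.

4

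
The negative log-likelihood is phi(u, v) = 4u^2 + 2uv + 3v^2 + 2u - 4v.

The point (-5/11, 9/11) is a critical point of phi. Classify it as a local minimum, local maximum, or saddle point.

The Hessian of phi is constant: H = [[8, 2], [2, 6]].
det(H) = 8·6 − 2² = 44.
det(H) > 0 and tr(H) = 14 > 0, so H is positive definite and the point is a local minimum.

local minimum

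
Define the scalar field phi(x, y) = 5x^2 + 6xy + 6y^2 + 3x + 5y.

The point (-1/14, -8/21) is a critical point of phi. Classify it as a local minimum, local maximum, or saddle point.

The Hessian of phi is constant: H = [[10, 6], [6, 12]].
det(H) = 10·12 − 6² = 84.
det(H) > 0 and tr(H) = 22 > 0, so H is positive definite and the point is a local minimum.

local minimum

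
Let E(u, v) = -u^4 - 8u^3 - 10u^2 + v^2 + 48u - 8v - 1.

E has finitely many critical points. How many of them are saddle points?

E separates as a function of u plus a function of v, so ∇E=0 decouples.
∂E/∂u = -4(u - 1)(u + 3)(u + 4) = 0 at u ∈ {-4, -3, 1}; ∂E/∂v = 2(v - 4) = 0 at v ∈ {4}.
The Hessian is diagonal: diag(E_uu, E_vv). Second derivatives: E_uu(-4)=-20, E_uu(-3)=16, E_uu(1)=-80; E_vv(4)=2.
Saddle points occur where the two diagonal entries have opposite signs: (-4, 4), (1, 4). Count: 2.

2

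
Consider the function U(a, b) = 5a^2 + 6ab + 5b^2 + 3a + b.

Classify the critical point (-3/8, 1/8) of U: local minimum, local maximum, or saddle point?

The Hessian of U is constant: H = [[10, 6], [6, 10]].
det(H) = 10·10 − 6² = 64.
det(H) > 0 and tr(H) = 20 > 0, so H is positive definite and the point is a local minimum.

local minimum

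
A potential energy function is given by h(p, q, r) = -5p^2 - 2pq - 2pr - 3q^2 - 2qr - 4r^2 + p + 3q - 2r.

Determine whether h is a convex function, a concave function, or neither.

concave

h is quadratic, so its Hessian is the constant matrix H = [[-10, -2, -2], [-2, -6, -2], [-2, -2, -8]].
Leading principal minors: -10, 56, -400.
Signs alternate −, +, − ⇒ H ≺ 0 ⇒ concave.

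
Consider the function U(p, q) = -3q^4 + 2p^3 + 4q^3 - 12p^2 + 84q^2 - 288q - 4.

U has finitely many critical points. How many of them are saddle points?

3

U separates as a function of p plus a function of q, so ∇U=0 decouples.
∂U/∂p = 6p(p - 4) = 0 at p ∈ {0, 4}; ∂U/∂q = -12(q - 3)(q - 2)(q + 4) = 0 at q ∈ {-4, 2, 3}.
The Hessian is diagonal: diag(U_pp, U_qq). Second derivatives: U_pp(0)=-24, U_pp(4)=24; U_qq(-4)=-504, U_qq(2)=72, U_qq(3)=-84.
Saddle points occur where the two diagonal entries have opposite signs: (0, 2), (4, -4), (4, 3). Count: 3.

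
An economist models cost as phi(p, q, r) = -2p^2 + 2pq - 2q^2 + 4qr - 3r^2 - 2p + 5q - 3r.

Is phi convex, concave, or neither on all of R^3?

phi is quadratic, so its Hessian is the constant matrix H = [[-4, 2, 0], [2, -4, 4], [0, 4, -6]].
Leading principal minors: -4, 12, -8.
Signs alternate −, +, − ⇒ H ≺ 0 ⇒ concave.

concave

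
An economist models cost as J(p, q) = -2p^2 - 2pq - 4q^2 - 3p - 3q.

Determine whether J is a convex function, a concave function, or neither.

concave

J is quadratic, so its Hessian is the constant matrix H = [[-4, -2], [-2, -8]].
det(H) = 28, tr(H) = -12.
det(H) > 0 and tr(H) < 0, so H is negative definite everywhere: concave.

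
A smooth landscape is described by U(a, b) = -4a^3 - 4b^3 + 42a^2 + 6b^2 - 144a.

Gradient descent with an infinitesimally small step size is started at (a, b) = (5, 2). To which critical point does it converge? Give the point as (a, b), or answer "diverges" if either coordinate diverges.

U is separable, so gradient descent decouples: a follows -∂U/∂a, b follows -∂U/∂b.
∂U/∂a = -12(a - 4)(a - 3); at a=5 this is -24, so a increases.
∂U/∂b = -12b(b - 1); at b=2 this is -24, so b increases.
The a-coordinate has no critical point in that direction and runs off to infinity.

diverges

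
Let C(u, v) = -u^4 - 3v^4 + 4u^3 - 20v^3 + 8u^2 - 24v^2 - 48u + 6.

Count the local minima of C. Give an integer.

C separates as a function of u plus a function of v, so ∇C=0 decouples.
∂C/∂u = -4(u - 3)(u - 2)(u + 2) = 0 at u ∈ {-2, 2, 3}; ∂C/∂v = -12v(v + 1)(v + 4) = 0 at v ∈ {-4, -1, 0}.
The Hessian is diagonal: diag(C_uu, C_vv). Second derivatives: C_uu(-2)=-80, C_uu(2)=16, C_uu(3)=-20; C_vv(-4)=-144, C_vv(-1)=36, C_vv(0)=-48.
Local minima occur where both diagonal entries positive: (2, -1). Count: 1.

1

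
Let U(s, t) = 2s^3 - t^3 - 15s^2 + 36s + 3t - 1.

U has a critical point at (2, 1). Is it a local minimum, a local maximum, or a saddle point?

The mixed partial ∂²U/∂s∂t is 0, so the Hessian at any point is diag(U_ss, U_tt) = diag(6(2s - 5), -6t).
At (2, 1): H = diag(-6, -6).
Both eigenvalues are negative, so H is negative definite: a local maximum.

local maximum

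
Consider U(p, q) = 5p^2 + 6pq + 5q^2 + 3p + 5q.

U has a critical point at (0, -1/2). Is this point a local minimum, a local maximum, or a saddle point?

local minimum

The Hessian of U is constant: H = [[10, 6], [6, 10]].
det(H) = 10·10 − 6² = 64.
det(H) > 0 and tr(H) = 20 > 0, so H is positive definite and the point is a local minimum.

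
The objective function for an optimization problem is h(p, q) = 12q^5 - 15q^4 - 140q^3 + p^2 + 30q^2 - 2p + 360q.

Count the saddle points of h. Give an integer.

2

h separates as a function of p plus a function of q, so ∇h=0 decouples.
∂h/∂p = 2(p - 1) = 0 at p ∈ {1}; ∂h/∂q = 60(q - 3)(q - 1)(q + 1)(q + 2) = 0 at q ∈ {-2, -1, 1, 3}.
The Hessian is diagonal: diag(h_pp, h_qq). Second derivatives: h_pp(1)=2; h_qq(-2)=-900, h_qq(-1)=480, h_qq(1)=-720, h_qq(3)=2400.
Saddle points occur where the two diagonal entries have opposite signs: (1, -2), (1, 1). Count: 2.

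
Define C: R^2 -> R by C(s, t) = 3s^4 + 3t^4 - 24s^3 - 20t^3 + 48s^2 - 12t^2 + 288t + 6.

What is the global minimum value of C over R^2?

C(s,t) separates as P(s) + Q(t) + 6, so its minimum is min P + min Q + 6.
P'(s) = 12s(s - 4)(s - 2) vanishes at s ∈ {0, 2, 4}; Q'(t) = 12(t - 4)(t - 3)(t + 2) vanishes at t ∈ {-2, 3, 4}.
Local minima of P (where P''>0): P(0)=0, P(4)=0. Local minima of Q: Q(-2)=-416, Q(4)=448.
So the global minimum of C is P(0) + Q(-2) + 6 = 0 − 416 + 6 = -410, attained at (0, -2).

-410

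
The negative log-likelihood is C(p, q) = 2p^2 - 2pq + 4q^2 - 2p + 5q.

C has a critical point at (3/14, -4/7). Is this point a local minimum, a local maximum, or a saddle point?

The Hessian of C is constant: H = [[4, -2], [-2, 8]].
det(H) = 4·8 − (-2)² = 28.
det(H) > 0 and tr(H) = 12 > 0, so H is positive definite and the point is a local minimum.

local minimum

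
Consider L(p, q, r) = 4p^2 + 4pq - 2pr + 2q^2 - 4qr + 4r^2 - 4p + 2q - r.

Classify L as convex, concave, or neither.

convex

L is quadratic, so its Hessian is the constant matrix H = [[8, 4, -2], [4, 4, -4], [-2, -4, 8]].
Leading principal minors: 8, 16, 48.
All positive ⇒ H ≻ 0 ⇒ convex.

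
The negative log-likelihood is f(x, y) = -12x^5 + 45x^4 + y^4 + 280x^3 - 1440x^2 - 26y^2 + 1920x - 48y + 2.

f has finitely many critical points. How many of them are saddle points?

6

f separates as a function of x plus a function of y, so ∇f=0 decouples.
∂f/∂x = -60(x - 4)(x - 2)(x - 1)(x + 4) = 0 at x ∈ {-4, 1, 2, 4}; ∂f/∂y = 4(y - 4)(y + 1)(y + 3) = 0 at y ∈ {-3, -1, 4}.
The Hessian is diagonal: diag(f_xx, f_yy). Second derivatives: f_xx(-4)=14400, f_xx(1)=-900, f_xx(2)=720, f_xx(4)=-2880; f_yy(-3)=56, f_yy(-1)=-40, f_yy(4)=140.
Saddle points occur where the two diagonal entries have opposite signs: (-4, -1), (1, -3), (1, 4), (2, -1), (4, -3), (4, 4). Count: 6.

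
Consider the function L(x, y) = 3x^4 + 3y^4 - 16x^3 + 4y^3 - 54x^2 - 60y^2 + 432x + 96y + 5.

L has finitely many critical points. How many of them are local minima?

4

L separates as a function of x plus a function of y, so ∇L=0 decouples.
∂L/∂x = 12(x - 4)(x - 3)(x + 3) = 0 at x ∈ {-3, 3, 4}; ∂L/∂y = 12(y - 2)(y - 1)(y + 4) = 0 at y ∈ {-4, 1, 2}.
The Hessian is diagonal: diag(L_xx, L_yy). Second derivatives: L_xx(-3)=504, L_xx(3)=-72, L_xx(4)=84; L_yy(-4)=360, L_yy(1)=-60, L_yy(2)=72.
Local minima occur where both diagonal entries positive: (-3, -4), (-3, 2), (4, -4), (4, 2). Count: 4.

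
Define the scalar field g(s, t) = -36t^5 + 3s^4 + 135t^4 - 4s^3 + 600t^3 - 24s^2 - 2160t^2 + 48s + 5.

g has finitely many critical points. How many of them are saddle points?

g separates as a function of s plus a function of t, so ∇g=0 decouples.
∂g/∂s = 12(s - 2)(s - 1)(s + 2) = 0 at s ∈ {-2, 1, 2}; ∂g/∂t = -180t(t - 4)(t - 2)(t + 3) = 0 at t ∈ {-3, 0, 2, 4}.
The Hessian is diagonal: diag(g_ss, g_tt). Second derivatives: g_ss(-2)=144, g_ss(1)=-36, g_ss(2)=48; g_tt(-3)=18900, g_tt(0)=-4320, g_tt(2)=3600, g_tt(4)=-10080.
Saddle points occur where the two diagonal entries have opposite signs: (-2, 0), (-2, 4), (1, -3), (1, 2), (2, 0), (2, 4). Count: 6.

6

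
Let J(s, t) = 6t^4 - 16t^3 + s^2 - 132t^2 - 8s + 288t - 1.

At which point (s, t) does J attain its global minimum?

J(s,t) separates as P(s) + Q(t) − 1, so its minimum is min P + min Q − 1.
P'(s) = 2s - 8 vanishes at s ∈ {4}; Q'(t) = 24(t - 4)(t - 1)(t + 3) vanishes at t ∈ {-3, 1, 4}.
Local minima of P (where P''>0): P(4)=-16. Local minima of Q: Q(-3)=-1134, Q(4)=-448.
So the global minimum of J is P(4) + Q(-3) − 1 = -16 − 1134 − 1 = -1151, attained at (4, -3).

(4, -3)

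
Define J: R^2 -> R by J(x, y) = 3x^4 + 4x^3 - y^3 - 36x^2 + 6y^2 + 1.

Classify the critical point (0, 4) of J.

The mixed partial ∂²J/∂x∂y is 0, so the Hessian at any point is diag(J_xx, J_yy) = diag(12(3x^2 + 2x - 6), 6(-y + 2)).
At (0, 4): H = diag(-72, -12).
Both eigenvalues are negative, so H is negative definite: a local maximum.

local maximum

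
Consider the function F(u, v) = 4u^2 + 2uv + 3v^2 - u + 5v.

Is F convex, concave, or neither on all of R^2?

convex

F is quadratic, so its Hessian is the constant matrix H = [[8, 2], [2, 6]].
det(H) = 44, tr(H) = 14.
det(H) > 0 and tr(H) > 0, so H is positive definite everywhere: convex.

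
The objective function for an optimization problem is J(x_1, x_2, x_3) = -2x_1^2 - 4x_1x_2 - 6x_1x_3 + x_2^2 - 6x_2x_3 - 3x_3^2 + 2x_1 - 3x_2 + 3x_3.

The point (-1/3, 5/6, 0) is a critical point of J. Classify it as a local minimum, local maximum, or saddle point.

The Hessian is constant: H = [[-4, -4, -6], [-4, 2, -6], [-6, -6, -6]].
Leading principal minors: Δ₁ = -4, Δ₂ = -24, Δ₃ = -72.
The minors fit neither the all-positive nor the alternating-sign pattern, so H is indefinite: a saddle point.

saddle point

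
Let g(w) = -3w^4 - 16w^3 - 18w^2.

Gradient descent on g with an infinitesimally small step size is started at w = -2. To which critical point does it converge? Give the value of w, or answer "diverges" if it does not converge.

-1

g'(w) = -12w(w + 1)(w + 3), so g'(-2) = -24.
Gradient descent moves in the -g' direction, i.e. w is increasing.
The nearest critical point in that direction is w = -1, where g'' = 24 > 0 (a local minimum). The iterate converges there.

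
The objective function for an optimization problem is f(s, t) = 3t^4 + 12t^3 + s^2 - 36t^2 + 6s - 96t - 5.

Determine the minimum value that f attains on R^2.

-206

f(s,t) separates as P(s) + Q(t) − 5, so its minimum is min P + min Q − 5.
P'(s) = 2s + 6 vanishes at s ∈ {-3}; Q'(t) = 12(t - 2)(t + 1)(t + 4) vanishes at t ∈ {-4, -1, 2}.
Local minima of P (where P''>0): P(-3)=-9. Local minima of Q: Q(-4)=-192, Q(2)=-192.
So the global minimum of f is P(-3) + Q(-4) − 5 = -9 − 192 − 5 = -206, attained at (-3, -4).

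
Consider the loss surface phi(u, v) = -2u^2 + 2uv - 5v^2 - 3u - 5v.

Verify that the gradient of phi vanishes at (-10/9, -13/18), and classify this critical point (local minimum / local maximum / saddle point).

∇phi = (-4u + 2v - 3, 2u - 10v - 5); substituting (-10/9, -13/18) gives ∇phi = (0, 0), so (-10/9, -13/18) is indeed a critical point.
The Hessian of phi is constant: H = [[-4, 2], [2, -10]].
det(H) = (-4)·(-10) − 2² = 36.
det(H) > 0 and tr(H) = -14 < 0, so H is negative definite and the point is a local maximum.

local maximum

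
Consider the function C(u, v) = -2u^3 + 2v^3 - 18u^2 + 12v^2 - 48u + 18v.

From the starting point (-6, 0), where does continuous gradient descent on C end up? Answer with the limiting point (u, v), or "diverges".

(-4, -1)

C is separable, so gradient descent decouples: u follows -∂C/∂u, v follows -∂C/∂v.
∂C/∂u = -6(u + 2)(u + 4); at u=-6 this is -48, so u increases.
∂C/∂v = 6(v + 1)(v + 3); at v=0 this is 18, so v decreases.
u converges to its nearest critical value -4 (a local min of the u-part); v converges to -1. The iterate converges to (-4, -1).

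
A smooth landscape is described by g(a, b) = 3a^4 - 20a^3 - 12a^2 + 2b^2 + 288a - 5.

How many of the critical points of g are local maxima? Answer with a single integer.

g separates as a function of a plus a function of b, so ∇g=0 decouples.
∂g/∂a = 12(a - 4)(a - 3)(a + 2) = 0 at a ∈ {-2, 3, 4}; ∂g/∂b = 4b = 0 at b ∈ {0}.
The Hessian is diagonal: diag(g_aa, g_bb). Second derivatives: g_aa(-2)=360, g_aa(3)=-60, g_aa(4)=72; g_bb(0)=4.
Local maxima occur where both diagonal entries negative: none. Count: 0.

0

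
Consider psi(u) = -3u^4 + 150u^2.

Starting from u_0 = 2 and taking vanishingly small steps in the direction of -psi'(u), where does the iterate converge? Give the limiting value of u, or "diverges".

psi'(u) = -12u(u - 5)(u + 5), so psi'(2) = 504.
Gradient descent moves in the -psi' direction, i.e. u is decreasing.
The nearest critical point in that direction is u = 0, where psi'' = 300 > 0 (a local minimum). The iterate converges there.

0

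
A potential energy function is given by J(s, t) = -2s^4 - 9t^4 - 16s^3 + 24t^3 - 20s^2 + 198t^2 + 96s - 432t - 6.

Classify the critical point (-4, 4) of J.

local maximum

The mixed partial ∂²J/∂s∂t is 0, so the Hessian at any point is diag(J_ss, J_tt) = diag(-8(3s^2 + 12s + 5), 36(-3t^2 + 4t + 11)).
At (-4, 4): H = diag(-40, -756).
Both eigenvalues are negative, so H is negative definite: a local maximum.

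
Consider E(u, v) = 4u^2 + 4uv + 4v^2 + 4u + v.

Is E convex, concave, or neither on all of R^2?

convex

E is quadratic, so its Hessian is the constant matrix H = [[8, 4], [4, 8]].
det(H) = 48, tr(H) = 16.
det(H) > 0 and tr(H) > 0, so H is positive definite everywhere: convex.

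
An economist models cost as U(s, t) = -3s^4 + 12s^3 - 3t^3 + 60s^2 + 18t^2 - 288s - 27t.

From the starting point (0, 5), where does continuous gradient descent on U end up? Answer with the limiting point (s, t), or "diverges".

U is separable, so gradient descent decouples: s follows -∂U/∂s, t follows -∂U/∂t.
∂U/∂s = -12(s - 4)(s - 2)(s + 3); at s=0 this is -288, so s increases.
∂U/∂t = -9(t - 3)(t - 1); at t=5 this is -72, so t increases.
The t-coordinate has no critical point in that direction and runs off to infinity.

diverges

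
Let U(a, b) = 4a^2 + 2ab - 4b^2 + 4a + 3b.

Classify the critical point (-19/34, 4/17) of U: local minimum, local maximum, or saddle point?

The Hessian of U is constant: H = [[8, 2], [2, -8]].
det(H) = 8·(-8) − 2² = -68.
Since det(H) < 0, H is indefinite and the critical point is a saddle point.

saddle point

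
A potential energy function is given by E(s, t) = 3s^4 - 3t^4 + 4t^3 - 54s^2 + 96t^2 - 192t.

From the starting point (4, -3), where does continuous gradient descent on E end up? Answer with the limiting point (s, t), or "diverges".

(3, 1)

E is separable, so gradient descent decouples: s follows -∂E/∂s, t follows -∂E/∂t.
∂E/∂s = 12s(s - 3)(s + 3); at s=4 this is 336, so s decreases.
∂E/∂t = -12(t - 4)(t - 1)(t + 4); at t=-3 this is -336, so t increases.
s converges to its nearest critical value 3 (a local min of the s-part); t converges to 1. The iterate converges to (3, 1).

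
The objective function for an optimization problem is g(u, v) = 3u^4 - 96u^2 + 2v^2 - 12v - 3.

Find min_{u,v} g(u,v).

g(u,v) separates as P(u) + Q(v) − 3, so its minimum is min P + min Q − 3.
P'(u) = 12u(u - 4)(u + 4) vanishes at u ∈ {-4, 0, 4}; Q'(v) = 4v - 12 vanishes at v ∈ {3}.
Local minima of P (where P''>0): P(-4)=-768, P(4)=-768. Local minima of Q: Q(3)=-18.
So the global minimum of g is P(-4) + Q(3) − 3 = -768 − 18 − 3 = -789, attained at (-4, 3).

-789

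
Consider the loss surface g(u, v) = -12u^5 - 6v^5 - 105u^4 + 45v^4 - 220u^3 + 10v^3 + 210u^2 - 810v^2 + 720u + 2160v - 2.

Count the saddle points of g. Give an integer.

8

g separates as a function of u plus a function of v, so ∇g=0 decouples.
∂g/∂u = -60(u - 1)(u + 1)(u + 3)(u + 4) = 0 at u ∈ {-4, -3, -1, 1}; ∂g/∂v = -30(v - 4)(v - 3)(v - 2)(v + 3) = 0 at v ∈ {-3, 2, 3, 4}.
The Hessian is diagonal: diag(g_uu, g_vv). Second derivatives: g_uu(-4)=900, g_uu(-3)=-480, g_uu(-1)=720, g_uu(1)=-2400; g_vv(-3)=6300, g_vv(2)=-300, g_vv(3)=180, g_vv(4)=-420.
Saddle points occur where the two diagonal entries have opposite signs: (-4, 2), (-4, 4), (-3, -3), (-3, 3), (-1, 2), (-1, 4), (1, -3), (1, 3). Count: 8.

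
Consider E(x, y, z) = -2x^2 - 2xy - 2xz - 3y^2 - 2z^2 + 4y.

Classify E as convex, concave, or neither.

E is quadratic, so its Hessian is the constant matrix H = [[-4, -2, -2], [-2, -6, 0], [-2, 0, -4]].
Leading principal minors: -4, 20, -56.
Signs alternate −, +, − ⇒ H ≺ 0 ⇒ concave.

concave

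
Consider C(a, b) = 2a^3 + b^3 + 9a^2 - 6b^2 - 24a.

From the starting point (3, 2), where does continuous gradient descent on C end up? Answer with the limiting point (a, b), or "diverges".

C is separable, so gradient descent decouples: a follows -∂C/∂a, b follows -∂C/∂b.
∂C/∂a = 6(a - 1)(a + 4); at a=3 this is 84, so a decreases.
∂C/∂b = 3b(b - 4); at b=2 this is -12, so b increases.
a converges to its nearest critical value 1 (a local min of the a-part); b converges to 4. The iterate converges to (1, 4).

(1, 4)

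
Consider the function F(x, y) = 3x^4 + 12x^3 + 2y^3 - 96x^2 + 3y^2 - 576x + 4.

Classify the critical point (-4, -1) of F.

saddle point

The mixed partial ∂²F/∂x∂y is 0, so the Hessian at any point is diag(F_xx, F_yy) = diag(12(3x^2 + 6x - 16), 6(2y + 1)).
At (-4, -1): H = diag(96, -6).
The eigenvalues have opposite signs, so H is indefinite: a saddle point.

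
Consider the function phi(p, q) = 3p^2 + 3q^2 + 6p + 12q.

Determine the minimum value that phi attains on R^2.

phi(p,q) separates as A(p) + B(q), so its minimum is min A + min B.
A'(p) = 6p + 6 vanishes at p ∈ {-1}; B'(q) = 6q + 12 vanishes at q ∈ {-2}.
Local minima of A (where A''>0): A(-1)=-3. Local minima of B: B(-2)=-12.
So the global minimum of phi is A(-1) + B(-2) = -3 − 12 = -15, attained at (-1, -2).

-15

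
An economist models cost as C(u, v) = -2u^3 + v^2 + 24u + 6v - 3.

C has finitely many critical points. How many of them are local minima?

C separates as a function of u plus a function of v, so ∇C=0 decouples.
∂C/∂u = -6(u - 2)(u + 2) = 0 at u ∈ {-2, 2}; ∂C/∂v = 2(v + 3) = 0 at v ∈ {-3}.
The Hessian is diagonal: diag(C_uu, C_vv). Second derivatives: C_uu(-2)=24, C_uu(2)=-24; C_vv(-3)=2.
Local minima occur where both diagonal entries positive: (-2, -3). Count: 1.

1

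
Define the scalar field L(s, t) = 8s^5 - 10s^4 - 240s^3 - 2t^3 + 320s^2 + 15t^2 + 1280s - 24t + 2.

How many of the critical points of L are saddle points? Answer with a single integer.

4

L separates as a function of s plus a function of t, so ∇L=0 decouples.
∂L/∂s = 40(s - 4)(s - 2)(s + 1)(s + 4) = 0 at s ∈ {-4, -1, 2, 4}; ∂L/∂t = -6(t - 4)(t - 1) = 0 at t ∈ {1, 4}.
The Hessian is diagonal: diag(L_ss, L_tt). Second derivatives: L_ss(-4)=-5760, L_ss(-1)=1800, L_ss(2)=-1440, L_ss(4)=3200; L_tt(1)=18, L_tt(4)=-18.
Saddle points occur where the two diagonal entries have opposite signs: (-4, 1), (-1, 4), (2, 1), (4, 4). Count: 4.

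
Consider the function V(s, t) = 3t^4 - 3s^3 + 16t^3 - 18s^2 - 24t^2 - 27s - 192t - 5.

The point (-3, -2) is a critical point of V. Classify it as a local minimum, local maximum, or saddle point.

The mixed partial ∂²V/∂s∂t is 0, so the Hessian at any point is diag(V_ss, V_tt) = diag(-18(s + 2), 12(3t^2 + 8t - 4)).
At (-3, -2): H = diag(18, -96).
The eigenvalues have opposite signs, so H is indefinite: a saddle point.

saddle point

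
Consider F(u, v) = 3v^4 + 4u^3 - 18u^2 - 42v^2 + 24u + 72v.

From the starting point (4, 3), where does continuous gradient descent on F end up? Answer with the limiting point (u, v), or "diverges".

F is separable, so gradient descent decouples: u follows -∂F/∂u, v follows -∂F/∂v.
∂F/∂u = 12(u - 2)(u - 1); at u=4 this is 72, so u decreases.
∂F/∂v = 12(v - 2)(v - 1)(v + 3); at v=3 this is 144, so v decreases.
u converges to its nearest critical value 2 (a local min of the u-part); v converges to 2. The iterate converges to (2, 2).

(2, 2)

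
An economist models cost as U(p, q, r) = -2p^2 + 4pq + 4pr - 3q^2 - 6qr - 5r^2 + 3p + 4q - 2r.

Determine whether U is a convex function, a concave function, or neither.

concave

U is quadratic, so its Hessian is the constant matrix H = [[-4, 4, 4], [4, -6, -6], [4, -6, -10]].
Leading principal minors: -4, 8, -32.
Signs alternate −, +, − ⇒ H ≺ 0 ⇒ concave.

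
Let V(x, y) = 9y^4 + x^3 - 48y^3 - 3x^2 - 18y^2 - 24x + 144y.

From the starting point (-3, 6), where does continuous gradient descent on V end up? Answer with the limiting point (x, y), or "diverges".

diverges

V is separable, so gradient descent decouples: x follows -∂V/∂x, y follows -∂V/∂y.
∂V/∂x = 3(x - 4)(x + 2); at x=-3 this is 21, so x decreases.
∂V/∂y = 36(y - 4)(y - 1)(y + 1); at y=6 this is 2520, so y decreases.
The x-coordinate has no critical point in that direction and runs off to infinity.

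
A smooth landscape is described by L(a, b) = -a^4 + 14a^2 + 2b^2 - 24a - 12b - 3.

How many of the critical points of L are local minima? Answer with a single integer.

L separates as a function of a plus a function of b, so ∇L=0 decouples.
∂L/∂a = -4(a - 2)(a - 1)(a + 3) = 0 at a ∈ {-3, 1, 2}; ∂L/∂b = 4(b - 3) = 0 at b ∈ {3}.
The Hessian is diagonal: diag(L_aa, L_bb). Second derivatives: L_aa(-3)=-80, L_aa(1)=16, L_aa(2)=-20; L_bb(3)=4.
Local minima occur where both diagonal entries positive: (1, 3). Count: 1.

1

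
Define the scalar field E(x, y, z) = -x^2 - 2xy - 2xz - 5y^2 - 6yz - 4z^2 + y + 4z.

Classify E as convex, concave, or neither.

concave

E is quadratic, so its Hessian is the constant matrix H = [[-2, -2, -2], [-2, -10, -6], [-2, -6, -8]].
Leading principal minors: -2, 16, -64.
Signs alternate −, +, − ⇒ H ≺ 0 ⇒ concave.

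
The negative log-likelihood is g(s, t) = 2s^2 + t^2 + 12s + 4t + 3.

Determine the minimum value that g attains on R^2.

-19

g(s,t) separates as P(s) + Q(t) + 3, so its minimum is min P + min Q + 3.
P'(s) = 4s + 12 vanishes at s ∈ {-3}; Q'(t) = 2(t + 2) vanishes at t ∈ {-2}.
Local minima of P (where P''>0): P(-3)=-18. Local minima of Q: Q(-2)=-4.
So the global minimum of g is P(-3) + Q(-2) + 3 = -18 − 4 + 3 = -19, attained at (-3, -2).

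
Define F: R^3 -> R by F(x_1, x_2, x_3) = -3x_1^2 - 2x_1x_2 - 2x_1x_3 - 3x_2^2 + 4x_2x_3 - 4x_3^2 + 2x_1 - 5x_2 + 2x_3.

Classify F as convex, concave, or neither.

F is quadratic, so its Hessian is the constant matrix H = [[-6, -2, -2], [-2, -6, 4], [-2, 4, -8]].
Leading principal minors: -6, 32, -104.
Signs alternate −, +, − ⇒ H ≺ 0 ⇒ concave.

concave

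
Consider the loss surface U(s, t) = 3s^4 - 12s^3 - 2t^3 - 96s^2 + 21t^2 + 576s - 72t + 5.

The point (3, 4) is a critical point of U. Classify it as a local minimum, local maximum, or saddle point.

The mixed partial ∂²U/∂s∂t is 0, so the Hessian at any point is diag(U_ss, U_tt) = diag(12(3s^2 - 6s - 16), 6(-2t + 7)).
At (3, 4): H = diag(-84, -6).
Both eigenvalues are negative, so H is negative definite: a local maximum.

local maximum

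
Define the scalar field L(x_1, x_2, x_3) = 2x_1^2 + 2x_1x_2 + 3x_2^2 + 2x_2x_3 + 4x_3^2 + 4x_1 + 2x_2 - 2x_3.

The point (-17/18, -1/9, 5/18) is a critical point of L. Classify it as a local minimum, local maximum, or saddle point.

The Hessian is constant: H = [[4, 2, 0], [2, 6, 2], [0, 2, 8]].
Leading principal minors: Δ₁ = 4, Δ₂ = 20, Δ₃ = 144.
All leading minors are positive, so H is positive definite: a local minimum.

local minimum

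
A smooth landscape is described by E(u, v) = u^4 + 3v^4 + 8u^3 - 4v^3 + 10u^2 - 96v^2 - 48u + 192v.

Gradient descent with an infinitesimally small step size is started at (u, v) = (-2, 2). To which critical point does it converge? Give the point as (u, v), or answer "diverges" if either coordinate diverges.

E is separable, so gradient descent decouples: u follows -∂E/∂u, v follows -∂E/∂v.
∂E/∂u = 4(u - 1)(u + 3)(u + 4); at u=-2 this is -24, so u increases.
∂E/∂v = 12(v - 4)(v - 1)(v + 4); at v=2 this is -144, so v increases.
u converges to its nearest critical value 1 (a local min of the u-part); v converges to 4. The iterate converges to (1, 4).

(1, 4)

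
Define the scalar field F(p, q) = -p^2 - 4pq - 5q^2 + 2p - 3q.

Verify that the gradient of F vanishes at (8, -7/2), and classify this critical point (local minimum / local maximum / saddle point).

∇F = (-2p - 4q + 2, -4p - 10q - 3); substituting (8, -7/2) gives ∇F = (0, 0), so (8, -7/2) is indeed a critical point.
The Hessian of F is constant: H = [[-2, -4], [-4, -10]].
det(H) = (-2)·(-10) − (-4)² = 4.
det(H) > 0 and tr(H) = -12 < 0, so H is negative definite and the point is a local maximum.

local maximum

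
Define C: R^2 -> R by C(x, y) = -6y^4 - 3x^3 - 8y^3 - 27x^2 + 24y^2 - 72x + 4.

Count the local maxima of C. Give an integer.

C separates as a function of x plus a function of y, so ∇C=0 decouples.
∂C/∂x = -9(x + 2)(x + 4) = 0 at x ∈ {-4, -2}; ∂C/∂y = -24y(y - 1)(y + 2) = 0 at y ∈ {-2, 0, 1}.
The Hessian is diagonal: diag(C_xx, C_yy). Second derivatives: C_xx(-4)=18, C_xx(-2)=-18; C_yy(-2)=-144, C_yy(0)=48, C_yy(1)=-72.
Local maxima occur where both diagonal entries negative: (-2, -2), (-2, 1). Count: 2.

2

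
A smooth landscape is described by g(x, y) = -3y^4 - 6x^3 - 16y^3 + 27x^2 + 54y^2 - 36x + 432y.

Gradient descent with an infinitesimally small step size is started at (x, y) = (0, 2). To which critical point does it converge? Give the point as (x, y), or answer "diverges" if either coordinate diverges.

(1, -3)

g is separable, so gradient descent decouples: x follows -∂g/∂x, y follows -∂g/∂y.
∂g/∂x = -18(x - 2)(x - 1); at x=0 this is -36, so x increases.
∂g/∂y = -12(y - 3)(y + 3)(y + 4); at y=2 this is 360, so y decreases.
x converges to its nearest critical value 1 (a local min of the x-part); y converges to -3. The iterate converges to (1, -3).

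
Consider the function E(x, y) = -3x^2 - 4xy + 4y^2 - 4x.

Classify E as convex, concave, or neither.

E is quadratic, so its Hessian is the constant matrix H = [[-6, -4], [-4, 8]].
det(H) = -64, tr(H) = 2.
det(H) < 0, so H is indefinite: neither convex nor concave.

neither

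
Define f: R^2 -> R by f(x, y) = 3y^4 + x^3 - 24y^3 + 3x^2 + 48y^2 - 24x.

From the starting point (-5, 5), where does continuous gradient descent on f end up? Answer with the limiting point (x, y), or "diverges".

f is separable, so gradient descent decouples: x follows -∂f/∂x, y follows -∂f/∂y.
∂f/∂x = 3(x - 2)(x + 4); at x=-5 this is 21, so x decreases.
∂f/∂y = 12y(y - 4)(y - 2); at y=5 this is 180, so y decreases.
The x-coordinate has no critical point in that direction and runs off to infinity.

diverges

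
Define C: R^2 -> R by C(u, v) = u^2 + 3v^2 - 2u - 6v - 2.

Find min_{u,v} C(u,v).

-6

C(u,v) separates as P(u) + Q(v) − 2, so its minimum is min P + min Q − 2.
P'(u) = 2u - 2 vanishes at u ∈ {1}; Q'(v) = 6v - 6 vanishes at v ∈ {1}.
Local minima of P (where P''>0): P(1)=-1. Local minima of Q: Q(1)=-3.
So the global minimum of C is P(1) + Q(1) − 2 = -1 − 3 − 2 = -6, attained at (1, 1).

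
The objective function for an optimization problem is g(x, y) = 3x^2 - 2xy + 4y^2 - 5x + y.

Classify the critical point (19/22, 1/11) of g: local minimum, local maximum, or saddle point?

The Hessian of g is constant: H = [[6, -2], [-2, 8]].
det(H) = 6·8 − (-2)² = 44.
det(H) > 0 and tr(H) = 14 > 0, so H is positive definite and the point is a local minimum.

local minimum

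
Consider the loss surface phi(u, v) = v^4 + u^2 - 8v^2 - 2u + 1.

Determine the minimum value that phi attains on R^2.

-16

phi(u,v) separates as P(u) + Q(v) + 1, so its minimum is min P + min Q + 1.
P'(u) = 2u - 2 vanishes at u ∈ {1}; Q'(v) = 4v(v - 2)(v + 2) vanishes at v ∈ {-2, 0, 2}.
Local minima of P (where P''>0): P(1)=-1. Local minima of Q: Q(-2)=-16, Q(2)=-16.
So the global minimum of phi is P(1) + Q(-2) + 1 = -1 − 16 + 1 = -16, attained at (1, -2).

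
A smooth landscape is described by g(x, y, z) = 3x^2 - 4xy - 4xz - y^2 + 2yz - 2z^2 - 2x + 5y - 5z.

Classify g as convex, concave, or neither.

neither

g is quadratic, so its Hessian is the constant matrix H = [[6, -4, -4], [-4, -2, 2], [-4, 2, -4]].
Leading principal minors: 6, -28, 184.
Neither pattern holds ⇒ H is indefinite ⇒ neither convex nor concave.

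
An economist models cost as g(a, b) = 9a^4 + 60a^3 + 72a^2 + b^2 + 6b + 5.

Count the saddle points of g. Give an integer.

1

g separates as a function of a plus a function of b, so ∇g=0 decouples.
∂g/∂a = 36a(a + 1)(a + 4) = 0 at a ∈ {-4, -1, 0}; ∂g/∂b = 2(b + 3) = 0 at b ∈ {-3}.
The Hessian is diagonal: diag(g_aa, g_bb). Second derivatives: g_aa(-4)=432, g_aa(-1)=-108, g_aa(0)=144; g_bb(-3)=2.
Saddle points occur where the two diagonal entries have opposite signs: (-1, -3). Count: 1.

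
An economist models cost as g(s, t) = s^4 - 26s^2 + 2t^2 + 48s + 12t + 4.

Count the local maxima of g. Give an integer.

g separates as a function of s plus a function of t, so ∇g=0 decouples.
∂g/∂s = 4(s - 3)(s - 1)(s + 4) = 0 at s ∈ {-4, 1, 3}; ∂g/∂t = 4(t + 3) = 0 at t ∈ {-3}.
The Hessian is diagonal: diag(g_ss, g_tt). Second derivatives: g_ss(-4)=140, g_ss(1)=-40, g_ss(3)=56; g_tt(-3)=4.
Local maxima occur where both diagonal entries negative: none. Count: 0.

0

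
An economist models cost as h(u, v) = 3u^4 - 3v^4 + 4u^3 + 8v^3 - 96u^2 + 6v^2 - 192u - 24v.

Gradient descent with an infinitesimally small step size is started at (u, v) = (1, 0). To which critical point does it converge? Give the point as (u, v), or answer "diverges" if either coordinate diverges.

h is separable, so gradient descent decouples: u follows -∂h/∂u, v follows -∂h/∂v.
∂h/∂u = 12(u - 4)(u + 1)(u + 4); at u=1 this is -360, so u increases.
∂h/∂v = -12(v - 2)(v - 1)(v + 1); at v=0 this is -24, so v increases.
u converges to its nearest critical value 4 (a local min of the u-part); v converges to 1. The iterate converges to (4, 1).

(4, 1)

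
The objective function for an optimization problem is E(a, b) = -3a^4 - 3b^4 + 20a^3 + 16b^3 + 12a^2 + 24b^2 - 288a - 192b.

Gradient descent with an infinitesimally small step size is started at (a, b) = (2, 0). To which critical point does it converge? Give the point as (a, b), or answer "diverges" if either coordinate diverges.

E is separable, so gradient descent decouples: a follows -∂E/∂a, b follows -∂E/∂b.
∂E/∂a = -12(a - 4)(a - 3)(a + 2); at a=2 this is -96, so a increases.
∂E/∂b = -12(b - 4)(b - 2)(b + 2); at b=0 this is -192, so b increases.
a converges to its nearest critical value 3 (a local min of the a-part); b converges to 2. The iterate converges to (3, 2).

(3, 2)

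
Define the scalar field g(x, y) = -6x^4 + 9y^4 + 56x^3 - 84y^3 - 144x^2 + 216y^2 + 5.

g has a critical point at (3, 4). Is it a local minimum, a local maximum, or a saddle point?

local minimum

The mixed partial ∂²g/∂x∂y is 0, so the Hessian at any point is diag(g_xx, g_yy) = diag(24(-3x^2 + 14x - 12), 36(3y^2 - 14y + 12)).
At (3, 4): H = diag(72, 144).
Both eigenvalues are positive, so H is positive definite: a local minimum.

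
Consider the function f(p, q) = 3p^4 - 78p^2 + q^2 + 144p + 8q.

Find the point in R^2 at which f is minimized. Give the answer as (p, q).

f(p,q) separates as A(p) + B(q), so its minimum is min A + min B.
A'(p) = 12(p - 3)(p - 1)(p + 4) vanishes at p ∈ {-4, 1, 3}; B'(q) = 2q + 8 vanishes at q ∈ {-4}.
Local minima of A (where A''>0): A(-4)=-1056, A(3)=-27. Local minima of B: B(-4)=-16.
So the global minimum of f is A(-4) + B(-4) = -1056 − 16 = -1072, attained at (-4, -4).

(-4, -4)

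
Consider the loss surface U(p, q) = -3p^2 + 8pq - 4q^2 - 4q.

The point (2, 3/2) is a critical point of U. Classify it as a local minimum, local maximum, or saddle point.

The Hessian of U is constant: H = [[-6, 8], [8, -8]].
det(H) = (-6)·(-8) − 8² = -16.
Since det(H) < 0, H is indefinite and the critical point is a saddle point.

saddle point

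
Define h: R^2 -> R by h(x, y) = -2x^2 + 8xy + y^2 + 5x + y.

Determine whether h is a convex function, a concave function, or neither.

h is quadratic, so its Hessian is the constant matrix H = [[-4, 8], [8, 2]].
det(H) = -72, tr(H) = -2.
det(H) < 0, so H is indefinite: neither convex nor concave.

neither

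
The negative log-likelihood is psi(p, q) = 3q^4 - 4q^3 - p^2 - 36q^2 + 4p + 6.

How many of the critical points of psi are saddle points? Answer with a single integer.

psi separates as a function of p plus a function of q, so ∇psi=0 decouples.
∂psi/∂p = -2(p - 2) = 0 at p ∈ {2}; ∂psi/∂q = 12q(q - 3)(q + 2) = 0 at q ∈ {-2, 0, 3}.
The Hessian is diagonal: diag(psi_pp, psi_qq). Second derivatives: psi_pp(2)=-2; psi_qq(-2)=120, psi_qq(0)=-72, psi_qq(3)=180.
Saddle points occur where the two diagonal entries have opposite signs: (2, -2), (2, 3). Count: 2.

2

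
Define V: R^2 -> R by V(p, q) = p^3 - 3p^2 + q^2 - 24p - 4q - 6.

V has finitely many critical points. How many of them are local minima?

1

V separates as a function of p plus a function of q, so ∇V=0 decouples.
∂V/∂p = 3(p - 4)(p + 2) = 0 at p ∈ {-2, 4}; ∂V/∂q = 2(q - 2) = 0 at q ∈ {2}.
The Hessian is diagonal: diag(V_pp, V_qq). Second derivatives: V_pp(-2)=-18, V_pp(4)=18; V_qq(2)=2.
Local minima occur where both diagonal entries positive: (4, 2). Count: 1.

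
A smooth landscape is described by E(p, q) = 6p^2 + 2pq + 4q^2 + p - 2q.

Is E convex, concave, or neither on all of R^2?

E is quadratic, so its Hessian is the constant matrix H = [[12, 2], [2, 8]].
det(H) = 92, tr(H) = 20.
det(H) > 0 and tr(H) > 0, so H is positive definite everywhere: convex.

convex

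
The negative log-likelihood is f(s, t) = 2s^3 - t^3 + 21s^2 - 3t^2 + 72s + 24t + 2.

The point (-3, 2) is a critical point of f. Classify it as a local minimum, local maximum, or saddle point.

The mixed partial ∂²f/∂s∂t is 0, so the Hessian at any point is diag(f_ss, f_tt) = diag(6(2s + 7), -6(t + 1)).
At (-3, 2): H = diag(6, -18).
The eigenvalues have opposite signs, so H is indefinite: a saddle point.

saddle point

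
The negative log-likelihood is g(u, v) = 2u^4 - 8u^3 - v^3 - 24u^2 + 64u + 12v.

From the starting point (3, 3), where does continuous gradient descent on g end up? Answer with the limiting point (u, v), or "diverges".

diverges

g is separable, so gradient descent decouples: u follows -∂g/∂u, v follows -∂g/∂v.
∂g/∂u = 8(u - 4)(u - 1)(u + 2); at u=3 this is -80, so u increases.
∂g/∂v = -3(v - 2)(v + 2); at v=3 this is -15, so v increases.
The v-coordinate has no critical point in that direction and runs off to infinity.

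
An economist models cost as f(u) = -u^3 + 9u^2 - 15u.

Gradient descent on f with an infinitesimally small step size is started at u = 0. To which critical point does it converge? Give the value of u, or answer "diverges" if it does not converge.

f'(u) = -3(u - 5)(u - 1), so f'(0) = -15.
Gradient descent moves in the -f' direction, i.e. u is increasing.
The nearest critical point in that direction is u = 1, where f'' = 12 > 0 (a local minimum). The iterate converges there.

1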